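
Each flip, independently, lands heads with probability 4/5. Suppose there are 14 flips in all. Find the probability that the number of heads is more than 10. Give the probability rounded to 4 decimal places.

0.6982

X ~ Binomial(14, 0.80); P(X ≥ 11) = Σ C(14,k) p^k (1−p)^(14−k) over k:
  k=11: C(14,11)·0.80^11·0.20^3 = 0.250139
  k=12: C(14,12)·0.80^12·0.20^2 = 0.250139
  k=13: C(14,13)·0.80^13·0.20^1 = 0.153932
  k=14: C(14,14)·0.80^14·0.20^0 = 0.043980
Total = 0.698190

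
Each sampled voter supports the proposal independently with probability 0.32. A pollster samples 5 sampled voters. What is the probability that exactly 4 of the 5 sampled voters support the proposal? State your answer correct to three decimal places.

X ~ Binomial(n=5, p=0.32).
P(X=4) = C(5,4) · p^4 · (1−p)^1
= 5 · 0.010486 · 0.68 = 0.03565

0.036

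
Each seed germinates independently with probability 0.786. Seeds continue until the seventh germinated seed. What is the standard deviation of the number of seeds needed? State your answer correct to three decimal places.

Y = total seeds until the seventh success; negative binomial with r=7, p=0.786.
SD(Y) = √[r(1−p)/p²] = √(2.42475) = 1.55716

1.557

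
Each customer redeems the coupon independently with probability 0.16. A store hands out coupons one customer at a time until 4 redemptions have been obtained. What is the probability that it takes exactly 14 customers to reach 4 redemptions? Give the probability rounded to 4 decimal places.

0.0328

Y = trial on which the fourth success occurs; negative binomial, r=4, p=0.16.
P(Y=14) = C(13,3) · p^4 · (1−p)^10
= 286 · 0.00065536 · 0.1749 = 0.032782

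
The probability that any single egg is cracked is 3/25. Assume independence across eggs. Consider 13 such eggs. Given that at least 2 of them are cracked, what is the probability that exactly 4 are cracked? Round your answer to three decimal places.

0.099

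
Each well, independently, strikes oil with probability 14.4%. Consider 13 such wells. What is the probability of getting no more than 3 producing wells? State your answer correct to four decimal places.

0.8950

X ~ Binomial(13, 0.144); P(X ≤ 3) = Σ C(13,k) p^k (1−p)^(13−k) over k:
  k=0: C(13,0)·0.144^0·0.856^13 = 0.132483
  k=1: C(13,1)·0.144^1·0.856^12 = 0.289728
  k=2: C(13,2)·0.144^2·0.856^11 = 0.292436
  k=3: C(13,3)·0.144^3·0.856^10 = 0.180381
Total = 0.895028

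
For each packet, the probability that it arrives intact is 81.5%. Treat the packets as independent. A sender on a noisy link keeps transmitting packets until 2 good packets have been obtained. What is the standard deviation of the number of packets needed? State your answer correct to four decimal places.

Y = total packets until the second success; negative binomial with r=2, p=0.815.
SD(Y) = √[r(1−p)/p²] = √(0.557040) = 0.746351

0.7464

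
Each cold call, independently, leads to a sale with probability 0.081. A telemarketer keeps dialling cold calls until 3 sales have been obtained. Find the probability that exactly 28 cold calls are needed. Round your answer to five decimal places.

0.02258

Y = trial on which the third success occurs; negative binomial, r=3, p=0.081.
P(Y=28) = C(27,2) · p^3 · (1−p)^25
= 351 · 0.00053144 · 0.12103 = 0.0225762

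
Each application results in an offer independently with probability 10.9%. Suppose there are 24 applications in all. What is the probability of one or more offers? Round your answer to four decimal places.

0.9373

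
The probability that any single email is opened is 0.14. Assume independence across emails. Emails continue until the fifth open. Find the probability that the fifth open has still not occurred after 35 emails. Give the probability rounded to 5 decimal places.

0.44599

Needing more than 35 emails ⇔ fewer than 5 successes in the first 35. With X ~ Binomial(35, 0.14), P(Y > 35) = P(X ≤ 4).
  k=0: C(35,0)·0.14^0·0.86^35 = 0.0050985
  k=1: C(35,1)·0.14^1·0.86^34 = 0.0290498
  k=2: C(35,2)·0.14^2·0.86^33 = 0.0803937
  k=3: C(35,3)·0.14^3·0.86^32 = 0.1439608
  k=4: C(35,4)·0.14^4·0.86^31 = 0.1874838
P(X ≤ 4) = 0.4459866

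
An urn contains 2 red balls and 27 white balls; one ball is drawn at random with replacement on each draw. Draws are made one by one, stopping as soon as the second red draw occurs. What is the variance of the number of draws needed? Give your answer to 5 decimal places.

Y = total draws until the second success; negative binomial with r=2, p=0.068966.
Var(Y) = r(1−p)/p² = 2·0.931034 / 0.068966² = 391.5000000

391.50000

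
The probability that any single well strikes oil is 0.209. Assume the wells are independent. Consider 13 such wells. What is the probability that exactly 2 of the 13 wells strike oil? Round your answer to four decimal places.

0.2584

X ~ Binomial(n=13, p=0.209).
P(X=2) = C(13,2) · p^2 · (1−p)^11
= 78 · 0.043681 · 0.075848 = 0.258421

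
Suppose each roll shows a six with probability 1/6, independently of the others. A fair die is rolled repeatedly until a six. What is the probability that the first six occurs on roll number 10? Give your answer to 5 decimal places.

0.03230

Geometric (trials to first success), p = 0.166667.
P(Y = 10) = (1−p)^9 · p = 0.19381 · 0.166667 = 0.0323011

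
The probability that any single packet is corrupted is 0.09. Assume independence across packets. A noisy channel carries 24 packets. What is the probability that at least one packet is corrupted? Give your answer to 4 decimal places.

P(at least one) = 1 − P(none) = 1 − (1 − 0.09)^24
= 1 − 0.103990 = 0.896010

0.8960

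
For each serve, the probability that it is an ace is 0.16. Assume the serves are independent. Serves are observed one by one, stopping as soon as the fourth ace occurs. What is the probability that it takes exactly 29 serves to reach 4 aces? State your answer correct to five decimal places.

Y = trial on which the fourth success occurs; negative binomial, r=4, p=0.16.
P(Y=29) = C(28,3) · p^4 · (1−p)^25
= 3276 · 0.00065536 · 0.012793 = 0.0274667

0.02747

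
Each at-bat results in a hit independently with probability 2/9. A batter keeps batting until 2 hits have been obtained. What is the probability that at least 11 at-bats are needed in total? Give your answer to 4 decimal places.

Needing more than 10 at-bats ⇔ fewer than 2 successes in the first 10. With X ~ Binomial(10, 0.222222), P(Y > 10) = P(X ≤ 1).
  k=0: C(10,0)·0.222222^0·0.777778^10 = 0.081013
  k=1: C(10,1)·0.222222^1·0.777778^9 = 0.231466
P(X ≤ 1) = 0.312479

0.3125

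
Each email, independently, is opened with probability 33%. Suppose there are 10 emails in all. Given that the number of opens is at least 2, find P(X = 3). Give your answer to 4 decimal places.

0.2930

X ~ Binomial(10, 0.33). Want P(X=3 | X≥2) = P(X=3) / P(X≥2).
P(X=3) = C(10,3)·0.33^3·0.67^7 = 0.261365
P(X≥2) = 1 − 0.018228 − 0.089782 = 0.891990
Ratio = 0.261365 / 0.891990 = 0.293013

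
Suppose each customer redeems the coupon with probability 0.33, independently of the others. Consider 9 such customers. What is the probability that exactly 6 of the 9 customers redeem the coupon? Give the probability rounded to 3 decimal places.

0.033

X ~ Binomial(n=9, p=0.33).
P(X=6) = C(9,6) · p^6 · (1−p)^3
= 84 · 0.0012915 · 0.30076 = 0.03263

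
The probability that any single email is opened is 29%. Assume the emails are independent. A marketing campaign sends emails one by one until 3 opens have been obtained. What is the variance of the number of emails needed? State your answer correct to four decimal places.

25.3270

Y = total emails until the third success; negative binomial with r=3, p=0.29.
Var(Y) = r(1−p)/p² = 3·0.71 / 0.29² = 25.326992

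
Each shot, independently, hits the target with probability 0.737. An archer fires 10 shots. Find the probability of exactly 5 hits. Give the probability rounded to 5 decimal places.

0.06895

X ~ Binomial(n=10, p=0.737).
P(X=5) = C(10,5) · p^5 · (1−p)^5
= 252 · 0.21744 · 0.0012583 = 0.0689472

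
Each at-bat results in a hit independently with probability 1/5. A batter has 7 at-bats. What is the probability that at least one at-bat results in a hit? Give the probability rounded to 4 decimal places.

0.7903

P(at least one) = 1 − P(none) = 1 − (1 − 0.20)^7
= 1 − 0.209715 = 0.790285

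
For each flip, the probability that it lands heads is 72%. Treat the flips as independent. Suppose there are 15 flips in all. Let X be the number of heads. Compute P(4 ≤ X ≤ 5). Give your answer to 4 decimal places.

0.0020

X ~ Binomial(15, 0.72); P(4 ≤ X ≤ 5) = Σ C(15,k) p^k (1−p)^(15−k) over k:
  k=4: C(15,4)·0.72^4·0.28^11 = 0.000304
  k=5: C(15,5)·0.72^5·0.28^10 = 0.001721
Total = 0.002025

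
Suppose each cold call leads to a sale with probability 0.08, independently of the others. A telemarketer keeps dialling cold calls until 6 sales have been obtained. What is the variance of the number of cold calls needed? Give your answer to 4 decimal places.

Y = total cold calls until the sixth success; negative binomial with r=6, p=0.08.
Var(Y) = r(1−p)/p² = 6·0.92 / 0.08² = 862.500000

862.5000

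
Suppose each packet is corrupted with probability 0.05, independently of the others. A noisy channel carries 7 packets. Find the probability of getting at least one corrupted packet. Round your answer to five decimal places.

P(at least one) = 1 − P(none) = 1 − (1 − 0.05)^7
= 1 − 0.6983373 = 0.3016627

0.30166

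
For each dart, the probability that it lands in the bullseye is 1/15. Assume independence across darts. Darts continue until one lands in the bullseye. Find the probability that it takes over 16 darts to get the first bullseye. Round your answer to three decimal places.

0.332

Y = number of darts to the first success; geometric, p = 0.066667.
P(Y > 16) = P(first 16 all fail) = (1−p)^16 = 0.33158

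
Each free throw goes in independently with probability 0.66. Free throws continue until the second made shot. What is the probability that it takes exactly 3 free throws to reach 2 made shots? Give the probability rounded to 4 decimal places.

0.2962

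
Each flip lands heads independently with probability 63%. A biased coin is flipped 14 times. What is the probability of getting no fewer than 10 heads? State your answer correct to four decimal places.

X ~ Binomial(14, 0.63); P(X ≥ 10) = Σ C(14,k) p^k (1−p)^(14−k) over k:
  k=10: C(14,10)·0.63^10·0.37^4 = 0.184776
  k=11: C(14,11)·0.63^11·0.37^3 = 0.114407
  k=12: C(14,12)·0.63^12·0.37^2 = 0.048700
  k=13: C(14,13)·0.63^13·0.37^1 = 0.012757
  k=14: C(14,14)·0.63^14·0.37^0 = 0.001552
Total = 0.362192

0.3622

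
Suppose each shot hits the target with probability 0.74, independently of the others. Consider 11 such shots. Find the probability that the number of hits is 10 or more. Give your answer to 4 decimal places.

X ~ Binomial(11, 0.74); P(X ≥ 10) = Σ C(11,k) p^k (1−p)^(11−k) over k:
  k=10: C(11,10)·0.74^10·0.26^1 = 0.140826
  k=11: C(11,11)·0.74^11·0.26^0 = 0.036438
Total = 0.177264

0.1773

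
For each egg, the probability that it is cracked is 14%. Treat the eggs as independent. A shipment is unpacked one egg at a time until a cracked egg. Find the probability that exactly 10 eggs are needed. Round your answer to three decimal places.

Geometric (trials to first success), p = 0.14.
P(Y = 10) = (1−p)^9 · p = 0.25733 · 0.14 = 0.03603

0.036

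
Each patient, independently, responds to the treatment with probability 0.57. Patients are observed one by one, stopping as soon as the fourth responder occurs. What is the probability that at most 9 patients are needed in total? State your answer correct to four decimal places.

Finishing within 9 patients ⇔ at least 4 successes in the first 9. With X ~ Binomial(9, 0.57), P(Y ≤ 9) = 1 − P(X ≤ 3).
  k=0: C(9,0)·0.57^0·0.43^9 = 0.000503
  k=1: C(9,1)·0.57^1·0.43^8 = 0.005996
  k=2: C(9,2)·0.57^2·0.43^7 = 0.031793
  k=3: C(9,3)·0.57^3·0.43^6 = 0.098336
1 − 0.136628 = 0.863372

0.8634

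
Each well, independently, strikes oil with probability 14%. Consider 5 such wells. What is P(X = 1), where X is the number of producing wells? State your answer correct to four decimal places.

X ~ Binomial(n=5, p=0.14).
P(X=1) = C(5,1) · p^1 · (1−p)^4
= 5 · 0.14 · 0.54701 = 0.382906

0.3829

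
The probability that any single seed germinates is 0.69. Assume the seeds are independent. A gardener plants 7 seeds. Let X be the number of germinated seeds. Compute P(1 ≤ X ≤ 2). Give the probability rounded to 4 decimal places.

0.0329

X ~ Binomial(7, 0.69); P(1 ≤ X ≤ 2) = Σ C(7,k) p^k (1−p)^(7−k) over k:
  k=1: C(7,1)·0.69^1·0.31^6 = 0.004287
  k=2: C(7,2)·0.69^2·0.31^5 = 0.028624
Total = 0.032910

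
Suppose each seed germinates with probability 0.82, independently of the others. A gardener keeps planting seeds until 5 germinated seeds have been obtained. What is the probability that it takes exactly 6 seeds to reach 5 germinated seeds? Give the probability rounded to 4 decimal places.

0.3337

Y = trial on which the fifth success occurs; negative binomial, r=5, p=0.82.
P(Y=6) = C(5,4) · p^5 · (1−p)^1
= 5 · 0.37074 · 0.18 = 0.333666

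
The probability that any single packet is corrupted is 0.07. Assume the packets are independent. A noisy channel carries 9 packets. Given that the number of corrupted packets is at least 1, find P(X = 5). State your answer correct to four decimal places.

X ~ Binomial(9, 0.07). Want P(X=5 | X≥1) = P(X=5) / P(X≥1).
P(X=5) = C(9,5)·0.07^5·0.93^4 = 0.000158
P(X≥1) = 1 − 0.520411 = 0.479589
Ratio = 0.000158 / 0.479589 = 0.000330

0.0003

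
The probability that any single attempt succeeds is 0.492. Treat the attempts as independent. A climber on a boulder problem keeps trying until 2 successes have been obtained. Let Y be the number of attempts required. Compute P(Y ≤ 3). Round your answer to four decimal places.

0.4880

Finishing within 3 attempts ⇔ at least 2 successes in the first 3. With X ~ Binomial(3, 0.492), P(Y ≤ 3) = 1 − P(X ≤ 1).
  k=0: C(3,0)·0.492^0·0.508^3 = 0.131097
  k=1: C(3,1)·0.492^1·0.508^2 = 0.380902
1 − 0.511999 = 0.488001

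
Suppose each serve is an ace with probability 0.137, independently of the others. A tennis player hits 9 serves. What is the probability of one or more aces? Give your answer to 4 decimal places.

P(at least one) = 1 − P(none) = 1 − (1 − 0.137)^9
= 1 − 0.265520 = 0.734480

0.7345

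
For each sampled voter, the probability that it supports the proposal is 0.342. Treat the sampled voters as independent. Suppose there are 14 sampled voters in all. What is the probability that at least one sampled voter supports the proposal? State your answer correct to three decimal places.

P(at least one) = 1 − P(none) = 1 − (1 − 0.342)^14
= 1 − 0.00285 = 0.99715

0.997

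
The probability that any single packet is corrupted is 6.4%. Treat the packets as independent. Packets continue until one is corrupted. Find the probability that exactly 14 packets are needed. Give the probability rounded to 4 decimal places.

0.0271

Geometric (trials to first success), p = 0.064.
P(Y = 14) = (1−p)^13 · p = 0.42324 · 0.064 = 0.027087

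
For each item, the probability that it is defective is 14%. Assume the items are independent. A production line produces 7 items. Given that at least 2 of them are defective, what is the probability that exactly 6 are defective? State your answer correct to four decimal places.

0.0002

X ~ Binomial(7, 0.14). Want P(X=6 | X≥2) = P(X=6) / P(X≥2).
P(X=6) = C(7,6)·0.14^6·0.86^1 = 0.000045
P(X≥2) = 1 − 0.347928 − 0.396476 = 0.255596
Ratio = 0.000045 / 0.255596 = 0.000177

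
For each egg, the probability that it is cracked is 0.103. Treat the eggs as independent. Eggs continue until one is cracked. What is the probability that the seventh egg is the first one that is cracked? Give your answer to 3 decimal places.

0.054

Geometric (trials to first success), p = 0.103.
P(Y = 7) = (1−p)^6 · p = 0.5209 · 0.103 = 0.05365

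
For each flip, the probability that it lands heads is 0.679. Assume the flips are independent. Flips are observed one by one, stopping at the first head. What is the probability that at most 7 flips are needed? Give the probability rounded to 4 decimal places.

0.9996

Y = number of flips to the first success; geometric, p = 0.679.
P(Y ≤ 7) = 1 − (1−p)^7 = 1 − 0.000351 = 0.999649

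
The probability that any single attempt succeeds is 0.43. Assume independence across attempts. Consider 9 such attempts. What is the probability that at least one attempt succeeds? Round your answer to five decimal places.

0.99365

P(at least one) = 1 − P(none) = 1 − (1 − 0.43)^9
= 1 − 0.0063515 = 0.9936485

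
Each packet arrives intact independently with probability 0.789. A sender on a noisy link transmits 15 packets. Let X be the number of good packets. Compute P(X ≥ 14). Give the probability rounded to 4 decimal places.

0.1433

X ~ Binomial(15, 0.789); P(X ≥ 14) = Σ C(15,k) p^k (1−p)^(15−k) over k:
  k=14: C(15,14)·0.789^14·0.211^1 = 0.114671
  k=15: C(15,15)·0.789^15·0.211^0 = 0.028586
Total = 0.143257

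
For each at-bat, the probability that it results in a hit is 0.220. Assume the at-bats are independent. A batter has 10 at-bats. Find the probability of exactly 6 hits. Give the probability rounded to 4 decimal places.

0.0088

X ~ Binomial(n=10, p=0.22).
P(X=6) = C(10,6) · p^6 · (1−p)^4
= 210 · 0.00011338 · 0.37015 = 0.008813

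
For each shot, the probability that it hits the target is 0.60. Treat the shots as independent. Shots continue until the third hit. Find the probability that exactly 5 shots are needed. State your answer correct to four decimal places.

Y = trial on which the third success occurs; negative binomial, r=3, p=0.60.
P(Y=5) = C(4,2) · p^3 · (1−p)^2
= 6 · 0.216 · 0.16 = 0.207360

0.2074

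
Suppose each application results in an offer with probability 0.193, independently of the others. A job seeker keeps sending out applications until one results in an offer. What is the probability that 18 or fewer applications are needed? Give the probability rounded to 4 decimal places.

Y = number of applications to the first success; geometric, p = 0.193.
P(Y ≤ 18) = 1 − (1−p)^18 = 1 − 0.021073 = 0.978927

0.9789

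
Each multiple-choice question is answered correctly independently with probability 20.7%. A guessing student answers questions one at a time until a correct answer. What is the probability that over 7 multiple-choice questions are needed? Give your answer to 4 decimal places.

0.1972

Y = number of multiple-choice questions to the first success; geometric, p = 0.207.
P(Y > 7) = P(first 7 all fail) = (1−p)^7 = 0.197202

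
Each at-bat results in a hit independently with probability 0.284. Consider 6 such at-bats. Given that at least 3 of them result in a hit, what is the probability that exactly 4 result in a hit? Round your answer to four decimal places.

X ~ Binomial(6, 0.284). Want P(X=4 | X≥3) = P(X=4) / P(X≥3).
P(X=4) = C(6,4)·0.284^4·0.716^2 = 0.050025
P(X≥3) = 1 − 0.134734 − 0.320653 − 0.317966 = 0.226648
Ratio = 0.050025 / 0.226648 = 0.220719

0.2207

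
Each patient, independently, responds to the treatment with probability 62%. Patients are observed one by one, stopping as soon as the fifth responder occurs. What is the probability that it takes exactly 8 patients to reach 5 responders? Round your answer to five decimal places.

0.17595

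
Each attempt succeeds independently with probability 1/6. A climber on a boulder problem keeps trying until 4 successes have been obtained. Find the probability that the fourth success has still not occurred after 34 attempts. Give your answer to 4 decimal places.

Needing more than 34 attempts ⇔ fewer than 4 successes in the first 34. With X ~ Binomial(34, 0.166667), P(Y > 34) = P(X ≤ 3).
  k=0: C(34,0)·0.166667^0·0.833333^34 = 0.002032
  k=1: C(34,1)·0.166667^1·0.833333^33 = 0.013815
  k=2: C(34,2)·0.166667^2·0.833333^32 = 0.045589
  k=3: C(34,3)·0.166667^3·0.833333^31 = 0.097257
P(X ≤ 3) = 0.158692

0.1587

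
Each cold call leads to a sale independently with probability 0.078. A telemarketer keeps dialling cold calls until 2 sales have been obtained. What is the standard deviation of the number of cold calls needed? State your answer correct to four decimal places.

Y = total cold calls until the second success; negative binomial with r=2, p=0.078.
SD(Y) = √[r(1−p)/p²] = √(303.090072) = 17.409482

17.4095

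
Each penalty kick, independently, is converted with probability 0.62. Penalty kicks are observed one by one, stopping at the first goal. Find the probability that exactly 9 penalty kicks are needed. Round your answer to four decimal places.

0.0003

Geometric (trials to first success), p = 0.62.
P(Y = 9) = (1−p)^8 · p = 0.00043478 · 0.62 = 0.000270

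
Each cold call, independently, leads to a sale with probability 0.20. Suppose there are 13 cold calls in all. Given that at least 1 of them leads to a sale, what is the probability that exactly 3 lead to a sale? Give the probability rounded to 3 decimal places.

X ~ Binomial(13, 0.20). Want P(X=3 | X≥1) = P(X=3) / P(X≥1).
P(X=3) = C(13,3)·0.20^3·0.80^10 = 0.24567
P(X≥1) = 1 − 0.05498 = 0.94502
Ratio = 0.24567 / 0.94502 = 0.25996

0.260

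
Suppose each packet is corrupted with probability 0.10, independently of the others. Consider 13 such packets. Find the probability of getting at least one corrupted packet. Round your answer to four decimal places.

0.7458

P(at least one) = 1 − P(none) = 1 − (1 − 0.10)^13
= 1 − 0.254187 = 0.745813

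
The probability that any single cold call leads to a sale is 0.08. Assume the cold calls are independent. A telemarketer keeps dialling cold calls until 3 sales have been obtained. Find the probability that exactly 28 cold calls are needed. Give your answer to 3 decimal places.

Y = trial on which the third success occurs; negative binomial, r=3, p=0.08.
P(Y=28) = C(27,2) · p^3 · (1−p)^25
= 351 · 0.000512 · 0.12436 = 0.02235

0.022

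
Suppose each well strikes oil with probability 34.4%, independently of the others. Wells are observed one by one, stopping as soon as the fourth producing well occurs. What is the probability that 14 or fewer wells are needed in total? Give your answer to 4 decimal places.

0.7654

Finishing within 14 wells ⇔ at least 4 successes in the first 14. With X ~ Binomial(14, 0.344), P(Y ≤ 14) = 1 − P(X ≤ 3).
  k=0: C(14,0)·0.344^0·0.656^14 = 0.002733
  k=1: C(14,1)·0.344^1·0.656^13 = 0.020065
  k=2: C(14,2)·0.344^2·0.656^12 = 0.068392
  k=3: C(14,3)·0.344^3·0.656^11 = 0.143456
1 − 0.234646 = 0.765354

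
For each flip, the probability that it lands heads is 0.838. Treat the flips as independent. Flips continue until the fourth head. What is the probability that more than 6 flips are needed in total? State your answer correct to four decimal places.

0.0579

Needing more than 6 flips ⇔ fewer than 4 successes in the first 6. With X ~ Binomial(6, 0.838), P(Y > 6) = P(X ≤ 3).
  k=0: C(6,0)·0.838^0·0.162^6 = 0.000018
  k=1: C(6,1)·0.838^1·0.162^5 = 0.000561
  k=2: C(6,2)·0.838^2·0.162^4 = 0.007255
  k=3: C(6,3)·0.838^3·0.162^3 = 0.050039
P(X ≤ 3) = 0.057873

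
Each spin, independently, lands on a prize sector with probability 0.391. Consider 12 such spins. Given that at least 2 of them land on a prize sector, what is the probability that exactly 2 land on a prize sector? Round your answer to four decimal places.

0.0724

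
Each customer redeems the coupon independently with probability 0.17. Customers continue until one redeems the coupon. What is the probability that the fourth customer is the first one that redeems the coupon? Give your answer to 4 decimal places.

Geometric (trials to first success), p = 0.17.
P(Y = 4) = (1−p)^3 · p = 0.57179 · 0.17 = 0.097204

0.0972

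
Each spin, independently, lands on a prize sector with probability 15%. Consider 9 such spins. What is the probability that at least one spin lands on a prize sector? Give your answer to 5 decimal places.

0.76838

P(at least one) = 1 − P(none) = 1 − (1 − 0.15)^9
= 1 − 0.2316169 = 0.7683831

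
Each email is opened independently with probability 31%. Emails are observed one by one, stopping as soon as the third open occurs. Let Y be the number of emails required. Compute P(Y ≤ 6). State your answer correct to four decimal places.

0.2744

Finishing within 6 emails ⇔ at least 3 successes in the first 6. With X ~ Binomial(6, 0.31), P(Y ≤ 6) = 1 − P(X ≤ 2).
  k=0: C(6,0)·0.31^0·0.69^6 = 0.107918
  k=1: C(6,1)·0.31^1·0.69^5 = 0.290910
  k=2: C(6,2)·0.31^2·0.69^4 = 0.326747
1 − 0.725575 = 0.274425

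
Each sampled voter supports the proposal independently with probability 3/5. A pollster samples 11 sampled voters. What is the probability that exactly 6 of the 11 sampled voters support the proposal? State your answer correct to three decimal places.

0.221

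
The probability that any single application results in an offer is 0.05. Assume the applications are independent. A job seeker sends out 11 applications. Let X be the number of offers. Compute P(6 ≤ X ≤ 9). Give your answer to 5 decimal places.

0.00001

X ~ Binomial(11, 0.05); P(6 ≤ X ≤ 9) = Σ C(11,k) p^k (1−p)^(11−k) over k:
  k=6: C(11,6)·0.05^6·0.95^5 = 0.0000056
  k=7: C(11,7)·0.05^7·0.95^4 = 0.0000002
  k=8: C(11,8)·0.05^8·0.95^3 = 0.0000000
  k=9: C(11,9)·0.05^9·0.95^2 = 0.0000000
Total = 0.0000058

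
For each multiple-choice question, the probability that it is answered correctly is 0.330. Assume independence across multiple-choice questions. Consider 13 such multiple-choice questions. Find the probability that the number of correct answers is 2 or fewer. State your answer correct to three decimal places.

X ~ Binomial(13, 0.33); P(X ≤ 2) = Σ C(13,k) p^k (1−p)^(13−k) over k:
  k=0: C(13,0)·0.33^0·0.67^13 = 0.00548
  k=1: C(13,1)·0.33^1·0.67^12 = 0.03510
  k=2: C(13,2)·0.33^2·0.67^11 = 0.10374
Total = 0.14433

0.144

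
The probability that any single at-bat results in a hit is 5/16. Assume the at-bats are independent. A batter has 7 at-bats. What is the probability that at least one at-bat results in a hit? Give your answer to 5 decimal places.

P(at least one) = 1 − P(none) = 1 − (1 − 0.3125)^7
= 1 − 0.0725954 = 0.9274046

0.92740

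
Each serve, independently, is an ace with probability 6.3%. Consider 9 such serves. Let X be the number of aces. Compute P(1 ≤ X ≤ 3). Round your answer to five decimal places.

0.44172

X ~ Binomial(9, 0.063); P(1 ≤ X ≤ 3) = Σ C(9,k) p^k (1−p)^(9−k) over k:
  k=1: C(9,1)·0.063^1·0.937^8 = 0.3368990
  k=2: C(9,2)·0.063^2·0.937^7 = 0.0906068
  k=3: C(9,3)·0.063^3·0.937^6 = 0.0142147
Total = 0.4417206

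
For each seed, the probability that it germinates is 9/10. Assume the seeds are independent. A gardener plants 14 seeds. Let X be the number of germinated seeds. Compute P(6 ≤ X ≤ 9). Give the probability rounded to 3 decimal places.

X ~ Binomial(14, 0.90); P(6 ≤ X ≤ 9) = Σ C(14,k) p^k (1−p)^(14−k) over k:
  k=6: C(14,6)·0.90^6·0.10^8 = 0.00002
  k=7: C(14,7)·0.90^7·0.10^7 = 0.00016
  k=8: C(14,8)·0.90^8·0.10^6 = 0.00129
  k=9: C(14,9)·0.90^9·0.10^5 = 0.00776
Total = 0.00923

0.009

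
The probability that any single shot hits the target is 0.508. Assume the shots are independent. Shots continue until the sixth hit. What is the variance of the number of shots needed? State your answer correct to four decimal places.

11.4390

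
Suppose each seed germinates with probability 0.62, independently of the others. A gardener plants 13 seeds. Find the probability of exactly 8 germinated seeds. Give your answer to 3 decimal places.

0.223

X ~ Binomial(n=13, p=0.62).
P(X=8) = C(13,8) · p^8 · (1−p)^5
= 1287 · 0.021834 · 0.0079235 = 0.22265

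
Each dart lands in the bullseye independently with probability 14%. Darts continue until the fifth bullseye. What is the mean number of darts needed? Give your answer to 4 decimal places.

Y = total darts until the fifth success; negative binomial with r=5, p=0.14.
E[Y] = r / p = 5 / 0.14 = 35.714286

35.7143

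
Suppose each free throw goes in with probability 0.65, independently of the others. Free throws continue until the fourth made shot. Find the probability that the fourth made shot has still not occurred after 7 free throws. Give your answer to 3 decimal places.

0.200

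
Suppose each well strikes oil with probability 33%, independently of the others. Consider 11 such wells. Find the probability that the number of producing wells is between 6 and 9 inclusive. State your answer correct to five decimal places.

X ~ Binomial(11, 0.33); P(6 ≤ X ≤ 9) = Σ C(11,k) p^k (1−p)^(11−k) over k:
  k=6: C(11,6)·0.33^6·0.67^5 = 0.0805563
  k=7: C(11,7)·0.33^7·0.67^4 = 0.0283407
  k=8: C(11,8)·0.33^8·0.67^3 = 0.0069794
  k=9: C(11,9)·0.33^9·0.67^2 = 0.0011459
Total = 0.1170223

0.11702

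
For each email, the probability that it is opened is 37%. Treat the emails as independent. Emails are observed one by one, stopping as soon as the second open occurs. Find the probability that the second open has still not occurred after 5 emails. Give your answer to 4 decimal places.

Needing more than 5 emails ⇔ fewer than 2 successes in the first 5. With X ~ Binomial(5, 0.37), P(Y > 5) = P(X ≤ 1).
  k=0: C(5,0)·0.37^0·0.63^5 = 0.099244
  k=1: C(5,1)·0.37^1·0.63^4 = 0.291430
P(X ≤ 1) = 0.390673

0.3907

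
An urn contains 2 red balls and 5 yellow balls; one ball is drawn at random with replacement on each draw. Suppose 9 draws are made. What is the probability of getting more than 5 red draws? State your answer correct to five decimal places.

0.01981

X ~ Binomial(9, 0.285714); P(X ≥ 6) = Σ C(9,k) p^k (1−p)^(9−k) over k:
  k=6: C(9,6)·0.285714^6·0.714286^3 = 0.0166528
  k=7: C(9,7)·0.285714^7·0.714286^2 = 0.0028548
  k=8: C(9,8)·0.285714^8·0.714286^1 = 0.0002855
  k=9: C(9,9)·0.285714^9·0.714286^0 = 0.0000127
Total = 0.0198057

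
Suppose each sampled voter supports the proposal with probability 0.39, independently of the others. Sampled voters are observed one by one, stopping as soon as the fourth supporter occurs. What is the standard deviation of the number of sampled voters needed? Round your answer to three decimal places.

4.005

Y = total sampled voters until the fourth success; negative binomial with r=4, p=0.39.
SD(Y) = √[r(1−p)/p²] = √(16.04208) = 4.00526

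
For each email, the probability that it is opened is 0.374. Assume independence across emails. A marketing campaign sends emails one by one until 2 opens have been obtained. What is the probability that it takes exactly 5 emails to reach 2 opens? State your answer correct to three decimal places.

0.137

Y = trial on which the second success occurs; negative binomial, r=2, p=0.374.
P(Y=5) = C(4,1) · p^2 · (1−p)^3
= 4 · 0.13988 · 0.24531 = 0.13725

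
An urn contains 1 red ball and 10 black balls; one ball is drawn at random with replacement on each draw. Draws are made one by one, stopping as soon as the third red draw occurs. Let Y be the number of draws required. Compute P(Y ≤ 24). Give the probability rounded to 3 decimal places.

0.375

Finishing within 24 draws ⇔ at least 3 successes in the first 24. With X ~ Binomial(24, 0.090909), P(Y ≤ 24) = 1 − P(X ≤ 2).
  k=0: C(24,0)·0.090909^0·0.909091^24 = 0.10153
  k=1: C(24,1)·0.090909^1·0.909091^23 = 0.24366
  k=2: C(24,2)·0.090909^2·0.909091^22 = 0.28021
1 − 0.62540 = 0.37460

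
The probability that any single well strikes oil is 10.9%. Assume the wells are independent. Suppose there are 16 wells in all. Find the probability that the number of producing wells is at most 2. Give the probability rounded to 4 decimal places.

0.7500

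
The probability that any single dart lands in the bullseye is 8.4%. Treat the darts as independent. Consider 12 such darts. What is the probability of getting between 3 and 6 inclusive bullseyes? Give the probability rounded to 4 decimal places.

0.0734

X ~ Binomial(12, 0.084); P(3 ≤ X ≤ 6) = Σ C(12,k) p^k (1−p)^(12−k) over k:
  k=3: C(12,3)·0.084^3·0.916^9 = 0.059200
  k=4: C(12,4)·0.084^4·0.916^8 = 0.012215
  k=5: C(12,5)·0.084^5·0.916^7 = 0.001792
  k=6: C(12,6)·0.084^6·0.916^6 = 0.000192
Total = 0.073398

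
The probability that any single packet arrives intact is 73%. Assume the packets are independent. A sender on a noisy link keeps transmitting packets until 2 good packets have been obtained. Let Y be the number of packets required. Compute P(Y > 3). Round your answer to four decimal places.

0.1793

Needing more than 3 packets ⇔ fewer than 2 successes in the first 3. With X ~ Binomial(3, 0.73), P(Y > 3) = P(X ≤ 1).
  k=0: C(3,0)·0.73^0·0.27^3 = 0.019683
  k=1: C(3,1)·0.73^1·0.27^2 = 0.159651
P(X ≤ 1) = 0.179334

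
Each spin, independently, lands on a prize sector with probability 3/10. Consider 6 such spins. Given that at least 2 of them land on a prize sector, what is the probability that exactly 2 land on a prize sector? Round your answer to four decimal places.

0.5590

X ~ Binomial(6, 0.30). Want P(X=2 | X≥2) = P(X=2) / P(X≥2).
P(X=2) = C(6,2)·0.30^2·0.70^4 = 0.324135
P(X≥2) = 1 − 0.117649 − 0.302526 = 0.579825
Ratio = 0.324135 / 0.579825 = 0.559022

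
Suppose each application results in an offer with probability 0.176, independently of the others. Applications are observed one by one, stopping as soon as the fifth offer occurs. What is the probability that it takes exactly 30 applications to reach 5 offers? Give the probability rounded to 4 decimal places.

0.0317

Y = trial on which the fifth success occurs; negative binomial, r=5, p=0.176.
P(Y=30) = C(29,4) · p^5 · (1−p)^25
= 23751 · 0.00016887 · 0.0079101 = 0.031727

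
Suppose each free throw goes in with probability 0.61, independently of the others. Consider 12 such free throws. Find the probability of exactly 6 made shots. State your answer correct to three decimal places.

X ~ Binomial(n=12, p=0.61).
P(X=6) = C(12,6) · p^6 · (1−p)^6
= 924 · 0.05152 · 0.0035187 = 0.16751

0.168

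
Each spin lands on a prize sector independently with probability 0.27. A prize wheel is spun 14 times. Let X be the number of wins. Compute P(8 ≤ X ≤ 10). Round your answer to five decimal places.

X ~ Binomial(14, 0.27); P(8 ≤ X ≤ 10) = Σ C(14,k) p^k (1−p)^(14−k) over k:
  k=8: C(14,8)·0.27^8·0.73^6 = 0.0128352
  k=9: C(14,9)·0.27^9·0.73^5 = 0.0031648
  k=10: C(14,10)·0.27^10·0.73^4 = 0.0005853
Total = 0.0165853

0.01659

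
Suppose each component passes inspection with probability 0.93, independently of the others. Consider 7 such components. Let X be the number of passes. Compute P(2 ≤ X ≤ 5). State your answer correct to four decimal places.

X ~ Binomial(7, 0.93); P(2 ≤ X ≤ 5) = Σ C(7,k) p^k (1−p)^(7−k) over k:
  k=2: C(7,2)·0.93^2·0.07^5 = 0.000031
  k=3: C(7,3)·0.93^3·0.07^4 = 0.000676
  k=4: C(7,4)·0.93^4·0.07^3 = 0.008980
  k=5: C(7,5)·0.93^5·0.07^2 = 0.071586
Total = 0.081273

0.0813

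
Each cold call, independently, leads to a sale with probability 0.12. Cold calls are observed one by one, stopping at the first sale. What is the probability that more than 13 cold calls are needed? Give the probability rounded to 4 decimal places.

0.1898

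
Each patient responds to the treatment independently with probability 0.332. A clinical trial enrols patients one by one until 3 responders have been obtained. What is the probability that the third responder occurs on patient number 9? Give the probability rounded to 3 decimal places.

0.091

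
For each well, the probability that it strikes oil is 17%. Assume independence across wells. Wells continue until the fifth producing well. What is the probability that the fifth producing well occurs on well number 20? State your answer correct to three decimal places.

Y = trial on which the fifth success occurs; negative binomial, r=5, p=0.17.
P(Y=20) = C(19,4) · p^5 · (1−p)^15
= 3876 · 0.00014199 · 0.061118 = 0.03364

0.034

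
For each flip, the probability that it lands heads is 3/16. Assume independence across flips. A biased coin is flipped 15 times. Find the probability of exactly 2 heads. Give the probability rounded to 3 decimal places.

X ~ Binomial(n=15, p=0.1875).
P(X=2) = C(15,2) · p^2 · (1−p)^13
= 105 · 0.035156 · 0.067252 = 0.24825

0.248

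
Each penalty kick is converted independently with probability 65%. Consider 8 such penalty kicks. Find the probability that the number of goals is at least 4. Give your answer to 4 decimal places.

0.8939

X ~ Binomial(8, 0.65); P(X ≥ 4) = Σ C(8,k) p^k (1−p)^(8−k) over k:
  k=4: C(8,4)·0.65^4·0.35^4 = 0.187510
  k=5: C(8,5)·0.65^5·0.35^3 = 0.278586
  k=6: C(8,6)·0.65^6·0.35^2 = 0.258687
  k=7: C(8,7)·0.65^7·0.35^1 = 0.137262
  k=8: C(8,8)·0.65^8·0.35^0 = 0.031864
Total = 0.893909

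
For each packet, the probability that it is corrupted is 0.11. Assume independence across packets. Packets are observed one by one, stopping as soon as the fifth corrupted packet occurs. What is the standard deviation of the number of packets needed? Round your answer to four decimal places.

Y = total packets until the fifth success; negative binomial with r=5, p=0.11.
SD(Y) = √[r(1−p)/p²] = √(367.768595) = 19.177294

19.1773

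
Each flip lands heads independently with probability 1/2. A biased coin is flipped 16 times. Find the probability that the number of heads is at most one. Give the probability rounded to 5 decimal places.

X ~ Binomial(16, 0.50); P(X ≤ 1) = Σ C(16,k) p^k (1−p)^(16−k) over k:
  k=0: C(16,0)·0.50^0·0.50^16 = 0.0000153
  k=1: C(16,1)·0.50^1·0.50^15 = 0.0002441
Total = 0.0002594

0.00026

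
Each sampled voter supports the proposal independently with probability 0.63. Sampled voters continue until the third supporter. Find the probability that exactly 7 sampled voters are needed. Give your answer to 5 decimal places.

0.07029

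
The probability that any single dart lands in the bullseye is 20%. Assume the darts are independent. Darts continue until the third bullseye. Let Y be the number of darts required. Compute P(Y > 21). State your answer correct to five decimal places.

Needing more than 21 darts ⇔ fewer than 3 successes in the first 21. With X ~ Binomial(21, 0.20), P(Y > 21) = P(X ≤ 2).
  k=0: C(21,0)·0.20^0·0.80^21 = 0.0092234
  k=1: C(21,1)·0.20^1·0.80^20 = 0.0484227
  k=2: C(21,2)·0.20^2·0.80^19 = 0.1210568
P(X ≤ 2) = 0.1787028

0.17870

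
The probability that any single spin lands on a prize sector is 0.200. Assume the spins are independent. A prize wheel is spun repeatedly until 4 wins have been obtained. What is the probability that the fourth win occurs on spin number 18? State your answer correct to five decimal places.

Y = trial on which the fourth success occurs; negative binomial, r=4, p=0.20.
P(Y=18) = C(17,3) · p^4 · (1−p)^14
= 680 · 0.0016 · 0.04398 = 0.0478507

0.04785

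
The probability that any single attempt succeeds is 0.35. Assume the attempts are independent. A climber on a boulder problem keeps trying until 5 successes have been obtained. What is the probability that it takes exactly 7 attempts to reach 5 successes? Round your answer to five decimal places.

Y = trial on which the fifth success occurs; negative binomial, r=5, p=0.35.
P(Y=7) = C(6,4) · p^5 · (1−p)^2
= 15 · 0.0052522 · 0.4225 = 0.0332857

0.03329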